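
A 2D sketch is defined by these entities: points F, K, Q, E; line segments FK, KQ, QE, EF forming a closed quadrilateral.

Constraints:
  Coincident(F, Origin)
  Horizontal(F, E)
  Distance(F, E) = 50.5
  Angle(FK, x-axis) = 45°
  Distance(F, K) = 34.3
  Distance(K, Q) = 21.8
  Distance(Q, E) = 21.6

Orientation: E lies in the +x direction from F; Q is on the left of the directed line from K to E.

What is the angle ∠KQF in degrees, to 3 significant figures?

33.1°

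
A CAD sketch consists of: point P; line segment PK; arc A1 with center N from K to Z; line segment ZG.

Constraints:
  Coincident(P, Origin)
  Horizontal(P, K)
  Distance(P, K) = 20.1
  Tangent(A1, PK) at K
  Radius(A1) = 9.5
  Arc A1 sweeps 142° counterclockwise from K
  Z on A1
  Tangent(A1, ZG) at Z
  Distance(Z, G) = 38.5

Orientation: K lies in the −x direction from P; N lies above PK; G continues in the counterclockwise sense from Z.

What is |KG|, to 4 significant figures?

47.49

P is at the origin; P and K share the same y with |PK| = 20.1 and K on the −x side, so K = (-20.10, 0.000). Since A1 is tangent to PK there, NK ⟂ PK, so N = K + (0, 9.5) = (-20.10, 9.500). On A1, K sits at bearing -90° from N; a 142° counterclockwise sweep puts Z at bearing 52°, so Z = N + 9.5·(cos 52°, sin 52°) = (-14.25, 16.99). The tangent condition forces NZ to be normal to ZG, so ZG runs along (−sin 52°, cos 52°); with |ZG| = 38.5, G = (-44.59, 40.69). Then |KG| = |G − K| = 47.49.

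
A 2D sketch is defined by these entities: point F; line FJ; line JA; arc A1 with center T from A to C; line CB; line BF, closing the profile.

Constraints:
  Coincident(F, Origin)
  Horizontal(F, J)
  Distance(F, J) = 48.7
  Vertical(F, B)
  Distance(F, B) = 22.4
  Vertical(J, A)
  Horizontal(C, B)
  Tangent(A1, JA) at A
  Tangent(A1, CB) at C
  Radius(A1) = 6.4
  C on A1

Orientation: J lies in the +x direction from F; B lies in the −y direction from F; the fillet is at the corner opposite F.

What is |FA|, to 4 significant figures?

51.26

F is at the origin; FJ is horizontal with |FJ| = 48.7 and J on the +x side, so J = (48.70, 0.000). FB is vertical with |FB| = 22.4 and B on the −y side, so B = (0.000, -22.40). The virtual corner opposite F is at (48.70, -22.40). Since A1 is tangent to JA there, TA ⟂ JA and since A1 is tangent to CB there, TC ⟂ CB, with radius 6.4, so the center T sits 6.4 in from both sides at T = (42.30, -16.00). That places the tangent points at A = (48.70, -16.00) on JA and C = (42.30, -22.40) on CB. Then |FA| = |A − F| = 51.26.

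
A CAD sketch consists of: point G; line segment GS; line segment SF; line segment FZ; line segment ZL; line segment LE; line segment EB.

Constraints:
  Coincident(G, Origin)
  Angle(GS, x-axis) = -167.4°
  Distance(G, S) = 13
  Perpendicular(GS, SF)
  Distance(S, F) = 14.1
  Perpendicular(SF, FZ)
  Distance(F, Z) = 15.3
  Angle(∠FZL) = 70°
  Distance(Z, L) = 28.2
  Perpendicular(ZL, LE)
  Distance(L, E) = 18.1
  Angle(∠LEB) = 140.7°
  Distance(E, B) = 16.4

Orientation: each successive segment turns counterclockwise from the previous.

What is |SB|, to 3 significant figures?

21.2

ZL is perpendicular to LE, so LE runs at -147°; with |LE| = 18.1, E = (-25.1, 0.747). ∠LEB = 140.7° gives EB at -108° from the x-axis; with |EB| = 16.4, B = (-30.2, -14.8). Then |SB| = |B − S| = 21.2.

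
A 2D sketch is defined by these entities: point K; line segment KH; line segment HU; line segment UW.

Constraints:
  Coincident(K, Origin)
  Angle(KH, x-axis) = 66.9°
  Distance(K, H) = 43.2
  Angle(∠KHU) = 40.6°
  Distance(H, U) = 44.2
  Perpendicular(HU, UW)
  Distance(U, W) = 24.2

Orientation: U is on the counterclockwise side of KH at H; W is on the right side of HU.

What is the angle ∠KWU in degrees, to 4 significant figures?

12.29°

K is at the origin; KH runs at 66.9° with length 43.2, so H = 43.2·(cos 66.9°, sin 66.9°) = (16.95, 39.74). ∠KHU = 40.6°, so HU runs at 66.9° + (180° − 40.6°) = 206.3° from the x-axis; with |HU| = 44.2, U = H + 44.2·(cos 206.3°, sin 206.3°) = (-22.68, 20.15). HU is perpendicular to UW; with |UW| = 24.2 on the right of HU, W = U + 24.2·(-0.4431, 0.8965) = (-33.40, 41.85). Then cos ∠KWU = WK·WU / (|WK||WU|), giving 12.29°.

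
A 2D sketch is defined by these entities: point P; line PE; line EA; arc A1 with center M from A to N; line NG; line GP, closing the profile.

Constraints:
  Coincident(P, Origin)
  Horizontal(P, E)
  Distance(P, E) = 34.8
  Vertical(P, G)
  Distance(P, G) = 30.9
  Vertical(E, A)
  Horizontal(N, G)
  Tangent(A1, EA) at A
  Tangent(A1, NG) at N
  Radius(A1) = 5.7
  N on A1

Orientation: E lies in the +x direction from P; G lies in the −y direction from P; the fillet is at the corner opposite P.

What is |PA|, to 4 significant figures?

42.97

The virtual corner opposite P is at (34.80, -30.90). A1 meets EA tangentially, so MA is at right angles to EA and since A1 is tangent to NG there, MN ⟂ NG, with radius 5.7, so the center M sits 5.7 in from both sides at M = (29.10, -25.20). That places the tangent points at A = (34.80, -25.20) on EA and N = (29.10, -30.90) on NG. Then |PA| = |A − P| = 42.97.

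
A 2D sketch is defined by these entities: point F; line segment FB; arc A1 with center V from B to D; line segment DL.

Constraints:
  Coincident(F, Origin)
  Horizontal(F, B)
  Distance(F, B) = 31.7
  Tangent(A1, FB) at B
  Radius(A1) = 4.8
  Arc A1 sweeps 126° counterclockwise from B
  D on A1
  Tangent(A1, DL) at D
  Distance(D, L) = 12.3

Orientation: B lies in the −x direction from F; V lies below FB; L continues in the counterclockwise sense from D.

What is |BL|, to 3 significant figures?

17.9

F is at the origin; FB is horizontal with |FB| = 31.7 and B on the −x side, so B = (-31.7, 0.00). Tangency of A1 to FB means the radius VB is perpendicular to FB, so V = B + (0, -4.8) = (-31.7, -4.80). On A1, B sits at bearing 90° from V; a 126° counterclockwise sweep puts D at bearing 216°, so D = V + 4.8·(cos 216°, sin 216°) = (-35.6, -7.62). Tangency of A1 to DL means the radius VD is perpendicular to DL, so DL runs along (−sin 216°, cos 216°); with |DL| = 12.3, L = (-28.4, -17.6). Then |BL| = |L − B| = 17.9.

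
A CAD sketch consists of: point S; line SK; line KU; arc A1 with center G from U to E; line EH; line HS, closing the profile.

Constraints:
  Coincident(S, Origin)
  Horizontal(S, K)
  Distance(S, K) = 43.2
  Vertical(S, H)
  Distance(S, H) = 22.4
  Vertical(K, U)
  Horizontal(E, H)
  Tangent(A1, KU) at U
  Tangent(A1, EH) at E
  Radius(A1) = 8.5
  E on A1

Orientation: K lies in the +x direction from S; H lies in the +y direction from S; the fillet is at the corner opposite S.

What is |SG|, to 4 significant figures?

37.38

S is at the origin; SK is horizontal with |SK| = 43.2 and K on the +x side, so K = (43.20, 0.000). S and H share the same x with |SH| = 22.4 and H on the +y side, so H = (0.000, 22.40). The virtual corner opposite S is at (43.20, 22.40). Tangency of A1 to KU means the radius GU is perpendicular to KU and tangency of A1 to EH means the radius GE is perpendicular to EH, with radius 8.5, so the center G sits 8.5 in from both sides at G = (34.70, 13.90). Then |SG| = |G − S| = 37.38.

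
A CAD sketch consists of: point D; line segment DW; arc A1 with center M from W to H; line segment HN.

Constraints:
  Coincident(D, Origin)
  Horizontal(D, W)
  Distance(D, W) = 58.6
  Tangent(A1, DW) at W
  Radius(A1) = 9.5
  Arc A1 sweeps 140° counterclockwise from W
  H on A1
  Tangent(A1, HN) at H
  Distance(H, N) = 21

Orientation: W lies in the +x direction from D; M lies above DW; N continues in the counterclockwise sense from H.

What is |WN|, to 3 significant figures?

31.9

D is at the origin; DW is horizontal with |DW| = 58.6 and W on the +x side, so W = (58.6, 0.00). Tangency of A1 to DW means the radius MW is perpendicular to DW, so M = W + (0, 9.5) = (58.6, 9.50). On A1, W sits at bearing -90° from M; a 140° counterclockwise sweep puts H at bearing 50°, so H = M + 9.5·(cos 50°, sin 50°) = (64.7, 16.8). A1 meets HN tangentially, so MH is at right angles to HN, so HN runs along (−sin 50°, cos 50°); with |HN| = 21.0, N = (48.6, 30.3). Then |WN| = |N − W| = 31.9.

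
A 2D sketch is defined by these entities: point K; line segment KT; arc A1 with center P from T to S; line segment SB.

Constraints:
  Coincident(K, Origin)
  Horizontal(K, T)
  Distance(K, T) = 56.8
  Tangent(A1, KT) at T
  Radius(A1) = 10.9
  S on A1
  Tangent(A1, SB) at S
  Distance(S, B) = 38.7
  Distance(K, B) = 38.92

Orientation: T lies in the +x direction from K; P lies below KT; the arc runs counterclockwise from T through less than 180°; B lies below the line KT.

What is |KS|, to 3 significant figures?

48.9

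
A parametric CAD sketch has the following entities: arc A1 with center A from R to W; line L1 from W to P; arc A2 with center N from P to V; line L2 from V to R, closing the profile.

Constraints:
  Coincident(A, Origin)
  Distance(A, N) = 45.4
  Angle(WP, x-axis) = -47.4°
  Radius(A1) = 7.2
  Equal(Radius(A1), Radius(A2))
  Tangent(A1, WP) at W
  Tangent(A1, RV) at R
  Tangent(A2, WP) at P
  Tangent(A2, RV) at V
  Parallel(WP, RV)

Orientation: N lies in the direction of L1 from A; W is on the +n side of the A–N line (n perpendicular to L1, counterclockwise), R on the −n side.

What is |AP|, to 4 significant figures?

45.97

Tangency of A1 to both parallel lines with radius 7.2 puts W and R at A ± 7.2·n: W = (5.300, 4.874), R = (-5.300, -4.874). Equal radii place P and V the same way about N: P = N + 7.2·n = (36.03, -28.55), V = N − 7.2·n = (25.43, -38.29). Then |AP| = |P − A| = 45.97.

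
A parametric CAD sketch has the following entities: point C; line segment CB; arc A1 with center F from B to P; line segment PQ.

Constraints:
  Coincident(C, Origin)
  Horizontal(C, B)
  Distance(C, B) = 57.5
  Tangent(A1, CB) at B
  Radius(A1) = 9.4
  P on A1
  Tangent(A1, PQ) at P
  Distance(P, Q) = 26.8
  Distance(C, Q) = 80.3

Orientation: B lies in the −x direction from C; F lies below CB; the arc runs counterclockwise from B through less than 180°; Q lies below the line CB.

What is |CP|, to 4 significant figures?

66.99

Checks: |FP| = 9.400 ✓; ∠(FP, PQ) = 90.00° ✓; |PQ| = 26.80 ✓; |CQ| = 80.30 ✓.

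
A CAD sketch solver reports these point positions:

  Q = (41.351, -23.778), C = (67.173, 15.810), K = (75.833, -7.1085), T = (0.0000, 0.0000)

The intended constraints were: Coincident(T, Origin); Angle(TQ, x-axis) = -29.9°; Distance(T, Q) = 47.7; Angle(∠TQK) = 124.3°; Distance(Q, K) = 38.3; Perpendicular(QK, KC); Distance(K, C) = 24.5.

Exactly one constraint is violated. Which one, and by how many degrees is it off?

Perpendicular(QK, KC) — off by 5.10°.

T = (0.00, 0.00) ✓; TQ at -29.90° ✓; |TQ| = 47.70 ✓; ∠TQK = 124.3° ✓; |QK| = 38.30 ✓; ∠(QK, KC) = 84.90° ✗; |KC| = 24.50 ✓.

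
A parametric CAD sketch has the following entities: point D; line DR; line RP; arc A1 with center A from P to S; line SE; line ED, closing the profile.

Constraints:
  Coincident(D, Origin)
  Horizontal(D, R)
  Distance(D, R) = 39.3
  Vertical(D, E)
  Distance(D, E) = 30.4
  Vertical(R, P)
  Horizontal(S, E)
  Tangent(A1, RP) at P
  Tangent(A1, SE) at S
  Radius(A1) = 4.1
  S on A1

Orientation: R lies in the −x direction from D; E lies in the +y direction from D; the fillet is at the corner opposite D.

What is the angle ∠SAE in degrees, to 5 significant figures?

83.356°

The virtual corner opposite D is at (-39.300, 30.400). The tangent condition forces AP to be normal to RP and tangency of A1 to SE means the radius AS is perpendicular to SE, with radius 4.1, so the center A sits 4.1 in from both sides at A = (-35.200, 26.300). That places the tangent points at P = (-39.300, 26.300) on RP and S = (-35.200, 30.400) on SE. Then cos ∠SAE = AS·AE / (|AS||AE|), giving 83.356°.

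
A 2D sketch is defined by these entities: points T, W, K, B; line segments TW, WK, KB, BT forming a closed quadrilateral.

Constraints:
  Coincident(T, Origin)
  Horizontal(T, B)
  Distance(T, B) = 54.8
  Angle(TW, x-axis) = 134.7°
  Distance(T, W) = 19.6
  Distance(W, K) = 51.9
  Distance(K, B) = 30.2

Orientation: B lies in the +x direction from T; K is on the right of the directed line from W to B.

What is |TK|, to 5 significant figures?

32.840

Checks: |WK| = 51.90 ✓; |KB| = 30.20 ✓.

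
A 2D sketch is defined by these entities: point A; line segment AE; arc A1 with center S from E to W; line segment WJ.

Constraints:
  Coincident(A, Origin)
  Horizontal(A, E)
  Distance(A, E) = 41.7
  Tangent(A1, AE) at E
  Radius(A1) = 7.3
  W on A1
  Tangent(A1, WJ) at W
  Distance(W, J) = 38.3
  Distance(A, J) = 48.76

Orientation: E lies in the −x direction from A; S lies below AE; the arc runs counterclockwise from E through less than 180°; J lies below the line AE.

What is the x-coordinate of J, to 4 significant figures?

-24.38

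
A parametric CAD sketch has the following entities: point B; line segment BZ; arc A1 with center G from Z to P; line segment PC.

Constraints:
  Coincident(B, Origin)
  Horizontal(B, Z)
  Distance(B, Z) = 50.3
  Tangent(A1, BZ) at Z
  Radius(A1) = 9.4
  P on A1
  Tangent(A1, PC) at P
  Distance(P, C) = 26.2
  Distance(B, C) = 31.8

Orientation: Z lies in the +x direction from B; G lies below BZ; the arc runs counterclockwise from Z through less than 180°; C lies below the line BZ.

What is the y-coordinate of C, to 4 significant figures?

-20.13

Checks: B = (0.00, 0.00) ✓; |GP| = 9.400 ✓; ∠(GP, PC) = 90.00° ✓; |PC| = 26.20 ✓; |BC| = 31.80 ✓.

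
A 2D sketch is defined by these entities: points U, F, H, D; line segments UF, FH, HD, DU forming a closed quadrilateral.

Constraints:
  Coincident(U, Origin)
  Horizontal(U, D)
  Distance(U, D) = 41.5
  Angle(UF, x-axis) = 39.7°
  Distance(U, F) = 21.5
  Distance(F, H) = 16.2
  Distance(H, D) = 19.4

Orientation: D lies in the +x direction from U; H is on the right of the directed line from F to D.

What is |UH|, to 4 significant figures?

22.20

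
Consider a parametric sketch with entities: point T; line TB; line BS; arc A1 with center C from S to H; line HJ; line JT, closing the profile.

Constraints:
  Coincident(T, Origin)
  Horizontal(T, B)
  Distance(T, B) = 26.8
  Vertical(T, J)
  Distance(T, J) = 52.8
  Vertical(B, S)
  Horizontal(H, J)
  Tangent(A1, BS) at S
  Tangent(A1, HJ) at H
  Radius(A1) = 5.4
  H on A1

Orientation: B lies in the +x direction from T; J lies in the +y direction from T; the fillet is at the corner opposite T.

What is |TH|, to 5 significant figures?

56.972

T is at the origin; T and B share the same y with |TB| = 26.8 and B on the +x side, so B = (26.800, 0.0000). TJ is vertical with |TJ| = 52.8 and J on the +y side, so J = (0.0000, 52.800). The virtual corner opposite T is at (26.800, 52.800). The tangent condition forces CS to be normal to BS and tangency of A1 to HJ means the radius CH is perpendicular to HJ, with radius 5.4, so the center C sits 5.4 in from both sides at C = (21.400, 47.400). That places the tangent points at S = (26.800, 47.400) on BS and H = (21.400, 52.800) on HJ. Then |TH| = |H − T| = 56.972.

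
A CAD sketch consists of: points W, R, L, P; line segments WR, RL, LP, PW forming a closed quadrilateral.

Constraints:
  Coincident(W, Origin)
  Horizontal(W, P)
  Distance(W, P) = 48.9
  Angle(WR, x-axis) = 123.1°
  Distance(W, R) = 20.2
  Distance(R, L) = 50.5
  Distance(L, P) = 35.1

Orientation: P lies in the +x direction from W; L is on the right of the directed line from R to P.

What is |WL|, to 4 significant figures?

30.54

Checks: |RL| = 50.50 ✓; |LP| = 35.10 ✓.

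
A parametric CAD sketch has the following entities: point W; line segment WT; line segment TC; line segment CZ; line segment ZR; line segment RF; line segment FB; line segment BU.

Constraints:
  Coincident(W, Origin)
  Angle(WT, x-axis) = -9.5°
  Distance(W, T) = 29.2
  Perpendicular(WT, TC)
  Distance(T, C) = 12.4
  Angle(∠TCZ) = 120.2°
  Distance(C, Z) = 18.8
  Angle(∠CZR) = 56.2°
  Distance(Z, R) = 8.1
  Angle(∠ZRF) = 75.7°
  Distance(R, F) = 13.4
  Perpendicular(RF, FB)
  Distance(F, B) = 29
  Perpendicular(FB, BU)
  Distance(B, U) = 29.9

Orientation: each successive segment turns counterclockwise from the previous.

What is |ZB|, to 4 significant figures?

24.03

W is at the origin; WT runs at -9.5° with length 29.2, so T = (28.80, -4.819). The perpendicularity gives TC at right angles to WT, so TC runs at 80.50°; with |TC| = 12.4, C = (30.85, 7.411). ∠TCZ = 120.2° gives CZ at 140.3° from the x-axis; with |CZ| = 18.8, Z = (16.38, 19.42). ∠CZR = 56.2° gives ZR at -95.90° from the x-axis; with |ZR| = 8.1, R = (15.55, 11.36). ∠ZRF = 75.7° gives RF at 8.400° from the x-axis; with |RF| = 13.4, F = (28.81, 13.32). The perpendicularity gives FB at right angles to RF, so FB runs at 98.40°; with |FB| = 29.0, B = (24.57, 42.01). Then |ZB| = |B − Z| = 24.03.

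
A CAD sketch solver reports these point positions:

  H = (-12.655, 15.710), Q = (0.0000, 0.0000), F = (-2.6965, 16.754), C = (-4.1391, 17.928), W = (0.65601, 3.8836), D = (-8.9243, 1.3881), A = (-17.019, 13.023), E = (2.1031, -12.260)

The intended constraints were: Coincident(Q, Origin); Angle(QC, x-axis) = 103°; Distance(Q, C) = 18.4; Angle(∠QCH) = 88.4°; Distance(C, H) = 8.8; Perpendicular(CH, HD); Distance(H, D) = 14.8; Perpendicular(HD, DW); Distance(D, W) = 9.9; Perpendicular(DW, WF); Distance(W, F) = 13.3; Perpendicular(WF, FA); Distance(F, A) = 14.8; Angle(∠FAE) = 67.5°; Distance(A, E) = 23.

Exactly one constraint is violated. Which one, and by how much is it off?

Distance(A, E) = 23 — off by 8.70.

Q = (0.00, 0.00) ✓; QC at 103.0° ✓; |QC| = 18.40 ✓; ∠QCH = 88.40° ✓; |CH| = 8.800 ✓; ∠(CH, HD) = 90.00° ✓; |HD| = 14.80 ✓; ∠(HD, DW) = 90.00° ✓; |DW| = 9.900 ✓; ∠(DW, WF) = 90.00° ✓; |WF| = 13.30 ✓; ∠(WF, FA) = 90.00° ✓; |FA| = 14.80 ✓; ∠FAE = 67.50° ✓; |AE| = 31.70 ✗.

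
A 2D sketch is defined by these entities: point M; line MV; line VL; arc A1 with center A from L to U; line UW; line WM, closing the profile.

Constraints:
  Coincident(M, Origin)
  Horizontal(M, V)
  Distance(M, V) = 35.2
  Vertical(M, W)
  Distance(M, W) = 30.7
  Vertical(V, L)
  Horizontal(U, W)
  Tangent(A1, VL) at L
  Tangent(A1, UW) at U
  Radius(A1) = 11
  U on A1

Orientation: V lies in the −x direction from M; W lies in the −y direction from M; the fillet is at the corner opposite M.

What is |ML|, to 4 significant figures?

40.34

The virtual corner opposite M is at (-35.20, -30.70). A1 meets VL tangentially, so AL is at right angles to VL and tangency of A1 to UW means the radius AU is perpendicular to UW, with radius 11.0, so the center A sits 11.0 in from both sides at A = (-24.20, -19.70). That places the tangent points at L = (-35.20, -19.70) on VL and U = (-24.20, -30.70) on UW. Then |ML| = |L − M| = 40.34.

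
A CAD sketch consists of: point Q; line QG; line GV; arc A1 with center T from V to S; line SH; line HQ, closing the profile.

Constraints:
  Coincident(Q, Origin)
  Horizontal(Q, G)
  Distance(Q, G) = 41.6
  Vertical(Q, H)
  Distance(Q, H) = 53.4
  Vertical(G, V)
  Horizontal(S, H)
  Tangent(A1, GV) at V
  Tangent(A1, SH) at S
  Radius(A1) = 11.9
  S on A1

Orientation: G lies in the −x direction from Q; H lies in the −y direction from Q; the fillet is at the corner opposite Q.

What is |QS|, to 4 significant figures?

61.10

The virtual corner opposite Q is at (-41.60, -53.40). Since A1 is tangent to GV there, TV ⟂ GV and tangency of A1 to SH means the radius TS is perpendicular to SH, with radius 11.9, so the center T sits 11.9 in from both sides at T = (-29.70, -41.50). That places the tangent points at V = (-41.60, -41.50) on GV and S = (-29.70, -53.40) on SH. Then |QS| = |S − Q| = 61.10.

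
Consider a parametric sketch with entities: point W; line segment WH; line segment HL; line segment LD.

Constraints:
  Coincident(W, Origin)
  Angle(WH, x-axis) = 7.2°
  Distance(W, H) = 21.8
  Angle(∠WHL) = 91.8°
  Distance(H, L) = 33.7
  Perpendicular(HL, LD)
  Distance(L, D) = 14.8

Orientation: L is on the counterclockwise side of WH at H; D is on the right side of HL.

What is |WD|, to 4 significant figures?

50.21

W is at the origin; WH runs at 7.2° with length 21.8, so H = 21.8·(cos 7.2°, sin 7.2°) = (21.63, 2.732). ∠WHL = 91.8°, so HL runs at 7.2° + (180° − 91.8°) = 95.40° from the x-axis; with |HL| = 33.7, L = H + 33.7·(cos 95.40°, sin 95.40°) = (18.46, 36.28). HL is perpendicular to LD; with |LD| = 14.8 on the right of HL, D = L + 14.8·(0.9956, 0.09411) = (33.19, 37.68). Then |WD| = |D − W| = 50.21.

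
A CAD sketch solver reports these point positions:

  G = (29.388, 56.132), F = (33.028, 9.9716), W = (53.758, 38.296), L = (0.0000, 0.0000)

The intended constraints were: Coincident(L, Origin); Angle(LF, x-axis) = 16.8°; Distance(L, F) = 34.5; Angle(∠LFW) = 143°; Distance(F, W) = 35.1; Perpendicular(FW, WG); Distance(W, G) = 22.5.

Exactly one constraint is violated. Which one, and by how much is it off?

Distance(W, G) = 22.5 — off by 7.70.

L = (0.00, 0.00) ✓; LF at 16.80° ✓; |LF| = 34.50 ✓; ∠LFW = 143.0° ✓; |FW| = 35.10 ✓; ∠(FW, WG) = 90.00° ✓; |WG| = 30.20 ✗.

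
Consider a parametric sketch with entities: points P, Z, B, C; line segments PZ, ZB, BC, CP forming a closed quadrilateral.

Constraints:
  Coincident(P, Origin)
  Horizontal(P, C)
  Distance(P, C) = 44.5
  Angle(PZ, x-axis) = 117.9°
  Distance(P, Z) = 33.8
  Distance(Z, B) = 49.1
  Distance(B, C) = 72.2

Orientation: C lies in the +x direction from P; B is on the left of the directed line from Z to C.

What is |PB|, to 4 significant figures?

68.71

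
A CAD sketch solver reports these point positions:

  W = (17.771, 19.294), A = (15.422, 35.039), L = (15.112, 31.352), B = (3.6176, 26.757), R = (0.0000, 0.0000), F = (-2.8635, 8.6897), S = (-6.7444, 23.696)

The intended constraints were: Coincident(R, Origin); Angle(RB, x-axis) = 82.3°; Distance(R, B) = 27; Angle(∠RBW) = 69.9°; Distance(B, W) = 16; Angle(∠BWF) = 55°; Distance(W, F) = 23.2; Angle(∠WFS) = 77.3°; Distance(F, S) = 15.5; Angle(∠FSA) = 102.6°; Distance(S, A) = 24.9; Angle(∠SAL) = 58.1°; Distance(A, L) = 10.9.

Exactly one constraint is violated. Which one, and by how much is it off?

Distance(A, L) = 10.9 — off by 7.20.

R = (0.00, 0.00) ✓; RB at 82.30° ✓; |RB| = 27.00 ✓; ∠RBW = 69.90° ✓; |BW| = 16.00 ✓; ∠BWF = 55.00° ✓; |WF| = 23.20 ✓; ∠WFS = 77.30° ✓; |FS| = 15.50 ✓; ∠FSA = 102.6° ✓; |SA| = 24.90 ✓; ∠SAL = 58.09° ✓; |AL| = 3.700 ✗.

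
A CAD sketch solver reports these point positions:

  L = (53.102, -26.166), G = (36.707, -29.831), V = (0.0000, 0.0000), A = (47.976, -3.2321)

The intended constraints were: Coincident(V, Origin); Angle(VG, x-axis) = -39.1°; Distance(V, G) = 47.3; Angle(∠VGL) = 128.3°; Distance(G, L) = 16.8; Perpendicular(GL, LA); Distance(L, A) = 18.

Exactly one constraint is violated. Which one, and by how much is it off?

Distance(L, A) = 18 — off by 5.50.

V = (0.00, 0.00) ✓; VG at -39.10° ✓; |VG| = 47.30 ✓; ∠VGL = 128.3° ✓; |GL| = 16.80 ✓; ∠(GL, LA) = 90.00° ✓; |LA| = 23.50 ✗.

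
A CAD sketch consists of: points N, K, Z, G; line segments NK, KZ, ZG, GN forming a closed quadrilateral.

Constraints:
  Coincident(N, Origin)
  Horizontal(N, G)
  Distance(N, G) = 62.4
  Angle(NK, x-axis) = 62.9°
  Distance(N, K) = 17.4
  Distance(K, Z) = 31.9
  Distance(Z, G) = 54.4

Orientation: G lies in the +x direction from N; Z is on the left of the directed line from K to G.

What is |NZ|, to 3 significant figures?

49.2

N is at the origin; N and G share the same y with |NG| = 62.4 and G in +x, so G = (62.4, 0). NK runs at 62.9° with |NK| = 17.4, so K = (7.93, 15.5). Z is determined by |KZ| = 31.9 and |ZG| = 54.4 together: it lies at the intersection of circle(K, 31.9) and circle(G, 54.4). With |KG| = 56.6, the foot of the radical line on KG is 11.2 from K and the perpendicular offset is √(31.9² − 11.2²) = 29.9. Taking the left-of-KG solution: Z = (26.8, 41.2).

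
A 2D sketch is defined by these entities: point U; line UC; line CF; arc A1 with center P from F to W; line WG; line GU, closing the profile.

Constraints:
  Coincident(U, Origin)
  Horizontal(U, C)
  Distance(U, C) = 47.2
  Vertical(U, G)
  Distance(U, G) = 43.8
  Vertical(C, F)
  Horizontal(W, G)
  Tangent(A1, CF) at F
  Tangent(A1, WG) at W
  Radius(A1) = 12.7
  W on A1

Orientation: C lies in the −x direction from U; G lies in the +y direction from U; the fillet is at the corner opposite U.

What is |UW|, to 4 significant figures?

55.76

U is at the origin; U and C share the same y with |UC| = 47.2 and C on the −x side, so C = (-47.20, 0.000). UG is vertical with |UG| = 43.8 and G on the +y side, so G = (0.000, 43.80). The virtual corner opposite U is at (-47.20, 43.80). Since A1 is tangent to CF there, PF ⟂ CF and A1 meets WG tangentially, so PW is at right angles to WG, with radius 12.7, so the center P sits 12.7 in from both sides at P = (-34.50, 31.10). That places the tangent points at F = (-47.20, 31.10) on CF and W = (-34.50, 43.80) on WG. Then |UW| = |W − U| = 55.76.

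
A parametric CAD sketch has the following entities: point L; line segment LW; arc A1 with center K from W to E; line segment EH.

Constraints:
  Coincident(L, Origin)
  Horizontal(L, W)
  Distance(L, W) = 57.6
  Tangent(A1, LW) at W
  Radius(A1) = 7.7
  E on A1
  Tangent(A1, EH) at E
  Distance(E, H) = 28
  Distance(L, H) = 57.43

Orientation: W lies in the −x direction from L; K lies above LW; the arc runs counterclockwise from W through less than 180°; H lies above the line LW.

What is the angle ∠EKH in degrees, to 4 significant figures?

74.62°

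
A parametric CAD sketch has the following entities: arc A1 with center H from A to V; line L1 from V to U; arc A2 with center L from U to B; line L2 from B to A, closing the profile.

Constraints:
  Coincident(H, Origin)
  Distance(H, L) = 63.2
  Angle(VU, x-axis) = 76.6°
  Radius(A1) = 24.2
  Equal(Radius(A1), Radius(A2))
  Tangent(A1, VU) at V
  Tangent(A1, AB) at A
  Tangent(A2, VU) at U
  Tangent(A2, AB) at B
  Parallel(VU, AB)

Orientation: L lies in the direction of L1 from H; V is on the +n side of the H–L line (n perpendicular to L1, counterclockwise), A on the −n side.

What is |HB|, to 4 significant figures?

67.67

Tangency of A1 to both parallel lines with radius 24.2 puts V and A at H ± 24.2·n: V = (-23.54, 5.608), A = (23.54, -5.608). Equal radii place U and B the same way about L: U = L + 24.2·n = (-8.895, 67.09), B = L − 24.2·n = (38.19, 55.87). Then |HB| = |B − H| = 67.67.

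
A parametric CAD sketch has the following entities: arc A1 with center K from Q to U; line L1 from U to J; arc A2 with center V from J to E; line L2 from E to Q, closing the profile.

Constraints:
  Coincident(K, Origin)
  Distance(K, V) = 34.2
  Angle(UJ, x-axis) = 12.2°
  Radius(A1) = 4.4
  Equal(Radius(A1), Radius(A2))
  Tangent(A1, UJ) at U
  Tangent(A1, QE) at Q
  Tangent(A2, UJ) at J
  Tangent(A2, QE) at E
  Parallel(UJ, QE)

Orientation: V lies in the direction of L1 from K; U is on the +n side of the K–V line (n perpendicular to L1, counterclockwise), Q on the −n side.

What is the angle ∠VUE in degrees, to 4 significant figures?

7.099°

Tangency of A1 to both parallel lines with radius 4.4 puts U and Q at K ± 4.4·n: U = (-0.9298, 4.301), Q = (0.9298, -4.301). Equal radii place J and E the same way about V: J = V + 4.4·n = (32.50, 11.53), E = V − 4.4·n = (34.36, 2.927). Then cos ∠VUE = UV·UE / (|UV||UE|), giving 7.099°.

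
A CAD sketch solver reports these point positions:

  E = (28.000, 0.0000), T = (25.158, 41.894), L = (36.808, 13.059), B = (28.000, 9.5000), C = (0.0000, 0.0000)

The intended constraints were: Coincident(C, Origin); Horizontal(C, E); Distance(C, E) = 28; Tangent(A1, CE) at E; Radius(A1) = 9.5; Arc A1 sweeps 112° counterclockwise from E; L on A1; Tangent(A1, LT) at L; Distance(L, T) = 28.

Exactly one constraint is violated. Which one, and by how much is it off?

Distance(L, T) = 28 — off by 3.10.

C = (0.00, 0.00) ✓; C.y = 0.00, E.y = 0.00 ✓; |CE| = 28.00 ✓; ∠(BE, EC) = 90.00° ✓; |BE| = 9.500 ✓; bearing(B→L) − bearing(B→E) = 112.0° ✓; |BL| = 9.500 ✓; ∠(BL, LT) = 90.00° ✓; |LT| = 31.10 ✗.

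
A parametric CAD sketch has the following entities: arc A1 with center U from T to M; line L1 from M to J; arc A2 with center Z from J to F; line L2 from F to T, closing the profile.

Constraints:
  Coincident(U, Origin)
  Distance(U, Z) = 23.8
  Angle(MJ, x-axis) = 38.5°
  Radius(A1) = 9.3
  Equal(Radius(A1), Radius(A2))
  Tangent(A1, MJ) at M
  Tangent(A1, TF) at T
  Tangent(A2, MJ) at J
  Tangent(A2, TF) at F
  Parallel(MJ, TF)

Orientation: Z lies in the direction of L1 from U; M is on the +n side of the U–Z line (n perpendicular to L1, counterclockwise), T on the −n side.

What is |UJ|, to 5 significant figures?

25.552

Tangency of A1 to both parallel lines with radius 9.3 puts M and T at U ± 9.3·n: M = (-5.7894, 7.2783), T = (5.7894, -7.2783). Equal radii place J and F the same way about Z: J = Z + 9.3·n = (12.837, 22.094), F = Z − 9.3·n = (24.415, 7.5376). Then |UJ| = |J − U| = 25.552.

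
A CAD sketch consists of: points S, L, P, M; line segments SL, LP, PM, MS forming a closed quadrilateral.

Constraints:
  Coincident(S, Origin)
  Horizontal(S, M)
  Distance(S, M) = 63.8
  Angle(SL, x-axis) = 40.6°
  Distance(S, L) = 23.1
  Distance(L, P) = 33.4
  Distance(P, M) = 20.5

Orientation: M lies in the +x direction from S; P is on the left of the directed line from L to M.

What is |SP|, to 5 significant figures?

53.367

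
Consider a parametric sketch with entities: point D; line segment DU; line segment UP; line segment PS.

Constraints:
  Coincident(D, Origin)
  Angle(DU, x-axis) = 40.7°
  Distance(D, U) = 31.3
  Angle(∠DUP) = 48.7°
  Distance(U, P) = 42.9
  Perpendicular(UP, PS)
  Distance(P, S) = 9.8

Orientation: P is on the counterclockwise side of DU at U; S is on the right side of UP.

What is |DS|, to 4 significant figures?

40.06

D is at the origin; DU runs at 40.7° with length 31.3, so U = 31.3·(cos 40.7°, sin 40.7°) = (23.73, 20.41). ∠DUP = 48.7°, so UP runs at 40.7° + (180° − 48.7°) = 172.0° from the x-axis; with |UP| = 42.9, P = U + 42.9·(cos 172.0°, sin 172.0°) = (-18.75, 26.38). UP is perpendicular to PS; with |PS| = 9.8 on the right of UP, S = P + 9.8·(0.1392, 0.9903) = (-17.39, 36.09). Then |DS| = |S − D| = 40.06.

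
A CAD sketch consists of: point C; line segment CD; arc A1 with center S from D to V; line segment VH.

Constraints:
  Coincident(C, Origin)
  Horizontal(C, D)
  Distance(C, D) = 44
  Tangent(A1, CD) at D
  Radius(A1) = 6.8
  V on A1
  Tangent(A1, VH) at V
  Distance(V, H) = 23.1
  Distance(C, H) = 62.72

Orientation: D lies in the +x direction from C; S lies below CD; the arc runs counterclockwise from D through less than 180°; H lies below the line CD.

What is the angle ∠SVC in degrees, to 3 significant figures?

116°

C is at the origin; C and D share the same y with |CD| = 44.0 and D on the +x side, so D = (44.0, 0.00). Tangency of A1 to CD means the radius SD is perpendicular to CD, so S = D + (0, -6.8) = (44.0, -6.80). Since SV ⟂ VH (tangency), |SH| = √(6.8² + 23.1²) = 24.1 regardless of where V sits on A1. So H lies on both circle(C, 62.72) and circle(S, 24.1); the below-CD intersection is H = (56.4, -27.4). V is the foot of the tangent from H: V = (39.4, -11.8).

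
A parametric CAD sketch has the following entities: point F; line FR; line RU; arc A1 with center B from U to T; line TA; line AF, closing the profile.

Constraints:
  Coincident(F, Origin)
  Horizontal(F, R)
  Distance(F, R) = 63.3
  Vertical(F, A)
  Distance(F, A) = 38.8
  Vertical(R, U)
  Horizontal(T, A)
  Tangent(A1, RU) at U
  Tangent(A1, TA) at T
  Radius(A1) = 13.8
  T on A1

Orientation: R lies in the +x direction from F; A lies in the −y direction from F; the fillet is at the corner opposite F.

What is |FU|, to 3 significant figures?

68.1

F is at the origin; F and R share the same y with |FR| = 63.3 and R on the +x side, so R = (63.3, 0.00). FA is vertical with |FA| = 38.8 and A on the −y side, so A = (0.00, -38.8). The virtual corner opposite F is at (63.3, -38.8). The tangent condition forces BU to be normal to RU and A1 meets TA tangentially, so BT is at right angles to TA, with radius 13.8, so the center B sits 13.8 in from both sides at B = (49.5, -25.0). That places the tangent points at U = (63.3, -25.0) on RU and T = (49.5, -38.8) on TA. Then |FU| = |U − F| = 68.1.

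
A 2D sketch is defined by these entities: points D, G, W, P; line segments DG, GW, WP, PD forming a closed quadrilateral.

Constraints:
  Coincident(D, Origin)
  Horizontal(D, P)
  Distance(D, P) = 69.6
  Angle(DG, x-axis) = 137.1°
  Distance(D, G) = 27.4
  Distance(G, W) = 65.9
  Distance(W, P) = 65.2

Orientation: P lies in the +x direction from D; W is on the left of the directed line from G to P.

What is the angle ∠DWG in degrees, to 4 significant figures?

24.12°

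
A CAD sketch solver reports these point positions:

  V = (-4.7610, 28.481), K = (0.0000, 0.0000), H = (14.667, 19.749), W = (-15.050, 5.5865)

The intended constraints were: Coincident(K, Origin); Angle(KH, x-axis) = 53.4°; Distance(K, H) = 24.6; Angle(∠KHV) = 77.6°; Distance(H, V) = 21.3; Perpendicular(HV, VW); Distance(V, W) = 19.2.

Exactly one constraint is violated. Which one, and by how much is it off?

Distance(V, W) = 19.2 — off by 5.90.

K = (0.00, 0.00) ✓; KH at 53.40° ✓; |KH| = 24.60 ✓; ∠KHV = 77.60° ✓; |HV| = 21.30 ✓; ∠(HV, VW) = 90.00° ✓; |VW| = 25.10 ✗.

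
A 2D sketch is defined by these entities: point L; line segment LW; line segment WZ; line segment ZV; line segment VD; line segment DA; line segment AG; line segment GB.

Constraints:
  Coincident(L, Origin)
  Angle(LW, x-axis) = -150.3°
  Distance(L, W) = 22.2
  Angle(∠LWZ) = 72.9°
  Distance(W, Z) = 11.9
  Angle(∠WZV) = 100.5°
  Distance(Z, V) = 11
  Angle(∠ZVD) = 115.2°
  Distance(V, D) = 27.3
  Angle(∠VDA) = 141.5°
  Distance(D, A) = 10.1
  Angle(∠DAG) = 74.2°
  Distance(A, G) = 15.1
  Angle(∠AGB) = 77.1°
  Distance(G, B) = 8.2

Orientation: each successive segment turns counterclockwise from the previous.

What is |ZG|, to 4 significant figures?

28.10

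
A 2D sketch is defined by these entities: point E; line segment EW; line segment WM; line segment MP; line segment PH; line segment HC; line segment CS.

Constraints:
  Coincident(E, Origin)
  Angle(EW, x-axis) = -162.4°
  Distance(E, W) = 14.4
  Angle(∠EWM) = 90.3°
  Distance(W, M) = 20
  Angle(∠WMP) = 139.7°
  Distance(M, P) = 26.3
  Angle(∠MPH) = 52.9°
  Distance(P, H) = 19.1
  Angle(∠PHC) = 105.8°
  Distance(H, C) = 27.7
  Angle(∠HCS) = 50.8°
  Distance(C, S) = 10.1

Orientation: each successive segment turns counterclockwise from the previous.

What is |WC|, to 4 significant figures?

8.839

E is at the origin; EW runs at -162.4° with length 14.4, so W = (-13.73, -4.354). ∠EWM = 90.3° gives WM at -72.70° from the x-axis; with |WM| = 20.0, M = (-7.778, -23.45). ∠WMP = 139.7° gives MP at -32.40° from the x-axis; with |MP| = 26.3, P = (14.43, -37.54). ∠MPH = 52.9° gives PH at 94.70° from the x-axis; with |PH| = 19.1, H = (12.86, -18.51). ∠PHC = 105.8° gives HC at 168.9° from the x-axis; with |HC| = 27.7, C = (-14.32, -13.17). Then |WC| = |C − W| = 8.839.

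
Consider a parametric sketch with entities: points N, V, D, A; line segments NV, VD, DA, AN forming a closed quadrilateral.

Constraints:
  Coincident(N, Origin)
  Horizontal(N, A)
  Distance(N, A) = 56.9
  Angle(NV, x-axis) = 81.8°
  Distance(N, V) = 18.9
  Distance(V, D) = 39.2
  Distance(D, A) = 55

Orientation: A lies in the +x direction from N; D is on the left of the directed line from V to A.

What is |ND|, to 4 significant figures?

55.82

N is at the origin; NA is horizontal with |NA| = 56.9 and A in +x, so A = (56.9, 0). NV runs at 81.8° with |NV| = 18.9, so V = (2.696, 18.71). D is determined by |VD| = 39.2 and |DA| = 55.0 together: it lies at the intersection of circle(V, 39.2) and circle(A, 55.0). With |VA| = 57.34, the foot of the radical line on VA is 15.69 from V and the perpendicular offset is √(39.2² − 15.69²) = 35.92. Taking the left-of-VA solution: D = (29.25, 47.54).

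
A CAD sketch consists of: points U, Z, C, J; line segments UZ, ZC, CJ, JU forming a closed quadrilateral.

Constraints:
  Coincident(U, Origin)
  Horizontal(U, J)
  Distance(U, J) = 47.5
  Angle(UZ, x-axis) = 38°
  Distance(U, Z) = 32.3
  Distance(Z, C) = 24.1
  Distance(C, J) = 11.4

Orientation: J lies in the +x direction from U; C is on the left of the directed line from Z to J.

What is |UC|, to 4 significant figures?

49.34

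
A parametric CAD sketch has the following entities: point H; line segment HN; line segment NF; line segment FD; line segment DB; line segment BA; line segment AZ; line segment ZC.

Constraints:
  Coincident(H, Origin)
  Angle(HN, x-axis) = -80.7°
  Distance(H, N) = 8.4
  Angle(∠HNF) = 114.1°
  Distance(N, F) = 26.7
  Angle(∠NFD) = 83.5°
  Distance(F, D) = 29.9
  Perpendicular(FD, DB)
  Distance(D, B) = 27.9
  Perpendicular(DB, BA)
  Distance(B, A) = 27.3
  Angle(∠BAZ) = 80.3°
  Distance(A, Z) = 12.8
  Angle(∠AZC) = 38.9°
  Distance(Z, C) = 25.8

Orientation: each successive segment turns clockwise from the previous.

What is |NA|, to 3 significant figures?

1.44

FD ⟂ DB, so DB runs at 26.9°; with |DB| = 27.9, B = (-9.58, 16.3). The perpendicularity gives BA at right angles to DB, so BA runs at -63.1°; with |BA| = 27.3, A = (2.77, -8.05). Then |NA| = |A − N| = 1.44.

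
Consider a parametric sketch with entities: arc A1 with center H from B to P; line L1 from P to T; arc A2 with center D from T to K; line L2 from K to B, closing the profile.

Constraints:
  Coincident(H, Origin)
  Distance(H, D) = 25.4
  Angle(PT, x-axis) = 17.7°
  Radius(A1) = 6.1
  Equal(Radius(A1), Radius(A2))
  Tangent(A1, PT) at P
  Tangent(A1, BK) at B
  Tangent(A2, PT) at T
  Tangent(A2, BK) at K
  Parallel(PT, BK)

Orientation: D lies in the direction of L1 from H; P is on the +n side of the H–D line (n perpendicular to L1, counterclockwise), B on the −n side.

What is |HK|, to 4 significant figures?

26.12

The slot axis is L1's direction at 17.7°, so u = (cos 17.7°, sin 17.7°) = (0.9527, 0.3040) and n = (−sin 17.7°, cos 17.7°) = (-0.3040, 0.9527). H is at the origin and D lies 25.4 along u from H, so D = 25.4·u = (24.20, 7.722). Tangency of A1 to both parallel lines with radius 6.1 puts P and B at H ± 6.1·n: P = (-1.855, 5.811), B = (1.855, -5.811). Equal radii place T and K the same way about D: T = D + 6.1·n = (22.34, 13.53), K = D − 6.1·n = (26.05, 1.911). Then |HK| = |K − H| = 26.12.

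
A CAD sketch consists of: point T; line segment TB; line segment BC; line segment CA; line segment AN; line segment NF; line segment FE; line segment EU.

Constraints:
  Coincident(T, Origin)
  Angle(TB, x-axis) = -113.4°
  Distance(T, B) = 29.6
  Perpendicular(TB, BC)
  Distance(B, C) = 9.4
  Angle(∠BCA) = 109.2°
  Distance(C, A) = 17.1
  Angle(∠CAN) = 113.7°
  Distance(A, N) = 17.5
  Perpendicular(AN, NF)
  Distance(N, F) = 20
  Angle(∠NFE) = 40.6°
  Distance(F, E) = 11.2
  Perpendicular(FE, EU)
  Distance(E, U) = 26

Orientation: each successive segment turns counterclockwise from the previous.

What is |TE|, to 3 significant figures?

14.9

T is at the origin; TB runs at -113.4° with length 29.6, so B = (-11.8, -27.2). TB ⟂ BC, so BC runs at -23.4°; with |BC| = 9.4, C = (-3.13, -30.9). ∠BCA = 109.2° gives CA at 47.4° from the x-axis; with |CA| = 17.1, A = (8.45, -18.3). ∠CAN = 113.7° gives AN at 114° from the x-axis; with |AN| = 17.5, N = (1.41, -2.29). AN is perpendicular to NF, so NF runs at -156°; with |NF| = 20.0, F = (-16.9, -10.3). ∠NFE = 40.6° gives FE at -16.9° from the x-axis; with |FE| = 11.2, E = (-6.19, -13.6). Then |TE| = |E − T| = 14.9.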